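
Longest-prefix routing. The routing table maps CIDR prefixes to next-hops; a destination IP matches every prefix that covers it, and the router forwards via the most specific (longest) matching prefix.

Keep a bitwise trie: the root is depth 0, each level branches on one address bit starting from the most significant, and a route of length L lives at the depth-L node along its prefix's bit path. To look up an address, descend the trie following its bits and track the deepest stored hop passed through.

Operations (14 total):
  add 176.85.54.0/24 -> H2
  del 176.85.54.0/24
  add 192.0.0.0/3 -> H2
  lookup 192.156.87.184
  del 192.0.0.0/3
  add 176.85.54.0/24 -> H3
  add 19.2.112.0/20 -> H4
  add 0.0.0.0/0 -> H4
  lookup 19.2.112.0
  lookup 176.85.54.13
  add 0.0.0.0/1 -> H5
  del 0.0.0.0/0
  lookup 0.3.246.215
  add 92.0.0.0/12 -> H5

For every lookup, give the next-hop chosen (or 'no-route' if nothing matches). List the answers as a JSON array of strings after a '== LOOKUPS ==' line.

Process each operation:
  add 176.85.54.0/24 -> H2 at depth 24
  del 176.85.54.0/24 (clear depth 24)
  add 192.0.0.0/3 -> H2 at depth 3
  lookup 192.156.87.184: bits 110 walk d0:-→d1:-→d2:-→d3:H2 -> H2
  del 192.0.0.0/3 (clear depth 3)
  add 176.85.54.0/24 -> H3 at depth 24
  add 19.2.112.0/20 -> H4 at depth 20
  add 0.0.0.0/0 -> H4 at depth 0
  lookup 19.2.112.0: bits 00010011000000100111 walk d0:H4→d1:-→d2:-→d3:-→d4:-→d5:-→d6:-→d7:-→d8:-→d9:-→d10:-→d11:-→d12:-→d13:-→d14:-→d15:-→d16:-→d17:-→d18:-→d19:-→d20:H4 -> H4
  lookup 176.85.54.13: bits 101100000101010100110110 walk d0:H4→d1:-→d2:-→d3:-→d4:-→d5:-→d6:-→d7:-→d8:-→d9:-→d10:-→d11:-→d12:-→d13:-→d14:-→d15:-→d16:-→d17:-→d18:-→d19:-→d20:-→d21:-→d22:-→d23:-→d24:H3 -> H3
  add 0.0.0.0/1 -> H5 at depth 1
  del 0.0.0.0/0 (clear depth 0)
  lookup 0.3.246.215: bits 000 walk d0:-→d1:H5→d2:-→d3:- -> H5
  add 92.0.0.0/12 -> H5 at depth 12

== LOOKUPS ==
["H2","H4","H3","H5"]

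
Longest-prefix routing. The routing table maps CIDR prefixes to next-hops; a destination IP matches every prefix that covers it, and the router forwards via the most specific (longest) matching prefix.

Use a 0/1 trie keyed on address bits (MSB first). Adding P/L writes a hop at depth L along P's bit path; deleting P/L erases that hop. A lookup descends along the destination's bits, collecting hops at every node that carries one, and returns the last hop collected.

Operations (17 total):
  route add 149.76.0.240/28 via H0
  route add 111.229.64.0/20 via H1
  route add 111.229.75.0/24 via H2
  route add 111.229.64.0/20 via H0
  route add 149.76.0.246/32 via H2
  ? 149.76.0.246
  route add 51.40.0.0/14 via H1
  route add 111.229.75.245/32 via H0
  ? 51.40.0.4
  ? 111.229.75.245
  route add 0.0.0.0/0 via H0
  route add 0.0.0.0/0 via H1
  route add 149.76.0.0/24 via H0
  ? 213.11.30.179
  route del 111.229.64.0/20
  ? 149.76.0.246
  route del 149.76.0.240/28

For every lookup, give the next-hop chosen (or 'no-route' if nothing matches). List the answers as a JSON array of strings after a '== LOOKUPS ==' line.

Apply in order:
  add 149.76.0.240/28 -> H0 at depth 28
  add 111.229.64.0/20 -> H1 at depth 20
  add 111.229.75.0/24 -> H2 at depth 24
  add 111.229.64.0/20 -> H0 at depth 20
  add 149.76.0.246/32 -> H2 at depth 32
  lookup 149.76.0.246: bits 10010101010011000000000011110110 walk d0:-→d1:-→d2:-→d3:-→d4:-→d5:-→d6:-→d7:-→d8:-→d9:-→d10:-→d11:-→d12:-→d13:-→d14:-→d15:-→d16:-→d17:-→d18:-→d19:-→d20:-→d21:-→d22:-→d23:-→d24:-→d25:-→d26:-→d27:-→d28:H0→d29:-→d30:-→d31:-→d32:H2 -> H2
  add 51.40.0.0/14 -> H1 at depth 14
  add 111.229.75.245/32 -> H0 at depth 32
  lookup 51.40.0.4: bits 00110011001010 walk d0:-→d1:-→d2:-→d3:-→d4:-→d5:-→d6:-→d7:-→d8:-→d9:-→d10:-→d11:-→d12:-→d13:-→d14:H1 -> H1
  lookup 111.229.75.245: bits 01101111111001010100101111110101 walk d0:-→d1:-→d2:-→d3:-→d4:-→d5:-→d6:-→d7:-→d8:-→d9:-→d10:-→d11:-→d12:-→d13:-→d14:-→d15:-→d16:-→d17:-→d18:-→d19:-→d20:H0→d21:-→d22:-→d23:-→d24:H2→d25:-→d26:-→d27:-→d28:-→d29:-→d30:-→d31:-→d32:H0 -> H0
  add 0.0.0.0/0 -> H0 at depth 0
  add 0.0.0.0/0 -> H1 at depth 0
  add 149.76.0.0/24 -> H0 at depth 24
  lookup 213.11.30.179: bits 1 walk d0:H1→d1:- -> H1
  del 111.229.64.0/20 (clear depth 20)
  lookup 149.76.0.246: bits 10010101010011000000000011110110 walk d0:H1→d1:-→d2:-→d3:-→d4:-→d5:-→d6:-→d7:-→d8:-→d9:-→d10:-→d11:-→d12:-→d13:-→d14:-→d15:-→d16:-→d17:-→d18:-→d19:-→d20:-→d21:-→d22:-→d23:-→d24:H0→d25:-→d26:-→d27:-→d28:H0→d29:-→d30:-→d31:-→d32:H2 -> H2
  del 149.76.0.240/28 (clear depth 28)

== LOOKUPS ==
["H2","H1","H0","H1","H2"]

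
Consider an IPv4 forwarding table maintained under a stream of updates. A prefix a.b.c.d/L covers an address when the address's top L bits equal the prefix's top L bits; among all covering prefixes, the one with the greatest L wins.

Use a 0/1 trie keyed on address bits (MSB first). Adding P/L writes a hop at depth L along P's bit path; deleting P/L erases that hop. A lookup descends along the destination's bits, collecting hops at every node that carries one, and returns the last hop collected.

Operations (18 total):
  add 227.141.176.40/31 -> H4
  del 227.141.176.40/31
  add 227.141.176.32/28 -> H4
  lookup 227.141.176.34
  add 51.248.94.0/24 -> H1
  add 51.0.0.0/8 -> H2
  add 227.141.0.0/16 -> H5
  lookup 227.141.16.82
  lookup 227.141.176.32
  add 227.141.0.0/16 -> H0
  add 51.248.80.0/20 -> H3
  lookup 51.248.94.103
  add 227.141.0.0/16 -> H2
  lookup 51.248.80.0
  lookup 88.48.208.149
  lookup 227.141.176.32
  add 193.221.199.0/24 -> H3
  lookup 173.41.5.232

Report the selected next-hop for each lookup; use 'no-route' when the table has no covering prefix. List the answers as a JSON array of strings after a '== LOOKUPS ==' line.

Trace:
  + 227.141.176.40/31 (H4) depth=31
  del 227.141.176.40/31 (clear depth 31)
  + 227.141.176.32/28 (H4) depth=28
  lookup 227.141.176.34: bits 1110001110001101101100000010 walk d0:-→d1:-→d2:-→d3:-→d4:-→d5:-→d6:-→d7:-→d8:-→d9:-→d10:-→d11:-→d12:-→d13:-→d14:-→d15:-→d16:-→d17:-→d18:-→d19:-→d20:-→d21:-→d22:-→d23:-→d24:-→d25:-→d26:-→d27:-→d28:H4 -> H4
  + 51.248.94.0/24 (H1) depth=24
  + 51.0.0.0/8 (H2) depth=8
  + 227.141.0.0/16 (H5) depth=16
  lookup 227.141.16.82: bits 1110001110001101 walk d0:-→d1:-→d2:-→d3:-→d4:-→d5:-→d6:-→d7:-→d8:-→d9:-→d10:-→d11:-→d12:-→d13:-→d14:-→d15:-→d16:H5 -> H5
  lookup 227.141.176.32: bits 1110001110001101101100000010 walk d0:-→d1:-→d2:-→d3:-→d4:-→d5:-→d6:-→d7:-→d8:-→d9:-→d10:-→d11:-→d12:-→d13:-→d14:-→d15:-→d16:H5→d17:-→d18:-→d19:-→d20:-→d21:-→d22:-→d23:-→d24:-→d25:-→d26:-→d27:-→d28:H4 -> H4
  + 227.141.0.0/16 (H0) depth=16
  + 51.248.80.0/20 (H3) depth=20
  lookup 51.248.94.103: bits 001100111111100001011110 walk d0:-→d1:-→d2:-→d3:-→d4:-→d5:-→d6:-→d7:-→d8:H2→d9:-→d10:-→d11:-→d12:-→d13:-→d14:-→d15:-→d16:-→d17:-→d18:-→d19:-→d20:H3→d21:-→d22:-→d23:-→d24:H1 -> H1
  + 227.141.0.0/16 (H2) depth=16
  lookup 51.248.80.0: bits 00110011111110000101 walk d0:-→d1:-→d2:-→d3:-→d4:-→d5:-→d6:-→d7:-→d8:H2→d9:-→d10:-→d11:-→d12:-→d13:-→d14:-→d15:-→d16:-→d17:-→d18:-→d19:-→d20:H3 -> H3
  lookup 88.48.208.149: bits 0 walk d0:-→d1:- -> no-route
  lookup 227.141.176.32: bits 1110001110001101101100000010 walk d0:-→d1:-→d2:-→d3:-→d4:-→d5:-→d6:-→d7:-→d8:-→d9:-→d10:-→d11:-→d12:-→d13:-→d14:-→d15:-→d16:H2→d17:-→d18:-→d19:-→d20:-→d21:-→d22:-→d23:-→d24:-→d25:-→d26:-→d27:-→d28:H4 -> H4
  + 193.221.199.0/24 (H3) depth=24
  lookup 173.41.5.232: bits 1 walk d0:-→d1:- -> no-route

== LOOKUPS ==
["H4","H5","H4","H1","H3","no-route","H4","no-route"]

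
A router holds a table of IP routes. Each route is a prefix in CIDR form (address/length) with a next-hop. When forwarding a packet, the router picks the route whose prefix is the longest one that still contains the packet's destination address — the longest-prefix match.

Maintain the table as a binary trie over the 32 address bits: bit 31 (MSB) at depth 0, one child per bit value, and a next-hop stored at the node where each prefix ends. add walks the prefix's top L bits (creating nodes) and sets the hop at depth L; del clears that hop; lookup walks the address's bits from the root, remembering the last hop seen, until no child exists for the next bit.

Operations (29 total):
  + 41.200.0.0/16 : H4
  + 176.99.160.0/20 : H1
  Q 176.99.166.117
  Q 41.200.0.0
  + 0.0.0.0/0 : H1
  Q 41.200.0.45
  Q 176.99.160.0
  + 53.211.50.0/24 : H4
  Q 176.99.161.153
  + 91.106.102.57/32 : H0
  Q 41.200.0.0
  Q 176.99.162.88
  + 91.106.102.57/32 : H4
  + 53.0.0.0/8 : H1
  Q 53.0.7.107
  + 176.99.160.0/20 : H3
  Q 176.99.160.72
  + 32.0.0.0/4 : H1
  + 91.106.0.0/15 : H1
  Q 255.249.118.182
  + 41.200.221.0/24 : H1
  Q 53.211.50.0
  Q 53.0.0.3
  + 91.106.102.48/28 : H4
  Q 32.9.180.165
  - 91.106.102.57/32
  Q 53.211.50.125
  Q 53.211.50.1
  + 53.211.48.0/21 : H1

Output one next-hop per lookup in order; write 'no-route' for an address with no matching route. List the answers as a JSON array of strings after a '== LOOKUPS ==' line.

Apply in order:
  add 41.200.0.0/16 -> H4 at depth 16
  add 176.99.160.0/20 -> H1 at depth 20
  Q 176.99.166.117: descend 10110000011000111010 ; hops seen [H1] ; pick H1
  Q 41.200.0.0: descend 0010100111001000 ; hops seen [H4] ; pick H4
  add 0.0.0.0/0 -> H1 at depth 0
  Q 41.200.0.45: descend 0010100111001000 ; hops seen [H1,H4] ; pick H4
  Q 176.99.160.0: descend 10110000011000111010 ; hops seen [H1,H1] ; pick H1
  add 53.211.50.0/24 -> H4 at depth 24
  Q 176.99.161.153: descend 10110000011000111010 ; hops seen [H1,H1] ; pick H1
  add 91.106.102.57/32 -> H0 at depth 32
  Q 41.200.0.0: descend 0010100111001000 ; hops seen [H1,H4] ; pick H4
  Q 176.99.162.88: descend 10110000011000111010 ; hops seen [H1,H1] ; pick H1
  add 91.106.102.57/32 -> H4 at depth 32
  add 53.0.0.0/8 -> H1 at depth 8
  Q 53.0.7.107: descend 00110101 ; hops seen [H1,H1] ; pick H1
  add 176.99.160.0/20 -> H3 at depth 20
  Q 176.99.160.72: descend 10110000011000111010 ; hops seen [H1,H3] ; pick H3
  add 32.0.0.0/4 -> H1 at depth 4
  add 91.106.0.0/15 -> H1 at depth 15
  Q 255.249.118.182: descend 1 ; hops seen [H1] ; pick H1
  add 41.200.221.0/24 -> H1 at depth 24
  Q 53.211.50.0: descend 001101011101001100110010 ; hops seen [H1,H1,H4] ; pick H4
  Q 53.0.0.3: descend 00110101 ; hops seen [H1,H1] ; pick H1
  add 91.106.102.48/28 -> H4 at depth 28
  Q 32.9.180.165: descend 0010 ; hops seen [H1,H1] ; pick H1
  del 91.106.102.57/32 (clear depth 32)
  Q 53.211.50.125: descend 001101011101001100110010 ; hops seen [H1,H1,H4] ; pick H4
  Q 53.211.50.1: descend 001101011101001100110010 ; hops seen [H1,H1,H4] ; pick H4
  add 53.211.48.0/21 -> H1 at depth 21

== LOOKUPS ==
["H1","H4","H4","H1","H1","H4","H1","H1","H3","H1","H4","H1","H1","H4","H4"]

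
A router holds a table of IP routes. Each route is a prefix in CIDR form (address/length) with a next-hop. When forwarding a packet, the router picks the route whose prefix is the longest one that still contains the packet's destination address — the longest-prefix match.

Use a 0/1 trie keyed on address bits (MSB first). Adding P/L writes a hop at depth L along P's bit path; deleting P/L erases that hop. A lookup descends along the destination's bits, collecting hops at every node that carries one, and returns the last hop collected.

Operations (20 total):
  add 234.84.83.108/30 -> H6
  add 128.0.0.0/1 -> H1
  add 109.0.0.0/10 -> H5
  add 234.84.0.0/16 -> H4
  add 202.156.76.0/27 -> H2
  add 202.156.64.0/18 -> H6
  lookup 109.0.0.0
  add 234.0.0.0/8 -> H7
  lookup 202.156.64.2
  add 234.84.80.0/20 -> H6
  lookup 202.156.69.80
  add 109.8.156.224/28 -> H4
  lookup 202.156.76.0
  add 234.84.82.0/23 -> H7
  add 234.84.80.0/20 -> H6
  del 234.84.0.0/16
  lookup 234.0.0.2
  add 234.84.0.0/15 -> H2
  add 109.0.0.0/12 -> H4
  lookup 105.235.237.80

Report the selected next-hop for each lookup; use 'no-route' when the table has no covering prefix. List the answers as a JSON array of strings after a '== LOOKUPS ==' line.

Apply in order:
  + 234.84.83.108/30 (H6) depth=30
  + 128.0.0.0/1 (H1) depth=1
  + 109.0.0.0/10 (H5) depth=10
  + 234.84.0.0/16 (H4) depth=16
  + 202.156.76.0/27 (H2) depth=27
  + 202.156.64.0/18 (H6) depth=18
  Q 109.0.0.0: descend 0110110100 ; hops seen [H5] ; pick H5
  + 234.0.0.0/8 (H7) depth=8
  Q 202.156.64.2: descend 11001010100111000100 ; hops seen [H1,H6] ; pick H6
  + 234.84.80.0/20 (H6) depth=20
  Q 202.156.69.80: descend 11001010100111000100 ; hops seen [H1,H6] ; pick H6
  + 109.8.156.224/28 (H4) depth=28
  Q 202.156.76.0: descend 110010101001110001001100000 ; hops seen [H1,H6,H2] ; pick H2
  + 234.84.82.0/23 (H7) depth=23
  + 234.84.80.0/20 (H6) depth=20
  del 234.84.0.0/16 (clear depth 16)
  Q 234.0.0.2: descend 111010100 ; hops seen [H1,H7] ; pick H7
  + 234.84.0.0/15 (H2) depth=15
  + 109.0.0.0/12 (H4) depth=12
  Q 105.235.237.80: descend 01101 ; hops seen [∅] ; pick no-route

== LOOKUPS ==
["H5","H6","H6","H2","H7","no-route"]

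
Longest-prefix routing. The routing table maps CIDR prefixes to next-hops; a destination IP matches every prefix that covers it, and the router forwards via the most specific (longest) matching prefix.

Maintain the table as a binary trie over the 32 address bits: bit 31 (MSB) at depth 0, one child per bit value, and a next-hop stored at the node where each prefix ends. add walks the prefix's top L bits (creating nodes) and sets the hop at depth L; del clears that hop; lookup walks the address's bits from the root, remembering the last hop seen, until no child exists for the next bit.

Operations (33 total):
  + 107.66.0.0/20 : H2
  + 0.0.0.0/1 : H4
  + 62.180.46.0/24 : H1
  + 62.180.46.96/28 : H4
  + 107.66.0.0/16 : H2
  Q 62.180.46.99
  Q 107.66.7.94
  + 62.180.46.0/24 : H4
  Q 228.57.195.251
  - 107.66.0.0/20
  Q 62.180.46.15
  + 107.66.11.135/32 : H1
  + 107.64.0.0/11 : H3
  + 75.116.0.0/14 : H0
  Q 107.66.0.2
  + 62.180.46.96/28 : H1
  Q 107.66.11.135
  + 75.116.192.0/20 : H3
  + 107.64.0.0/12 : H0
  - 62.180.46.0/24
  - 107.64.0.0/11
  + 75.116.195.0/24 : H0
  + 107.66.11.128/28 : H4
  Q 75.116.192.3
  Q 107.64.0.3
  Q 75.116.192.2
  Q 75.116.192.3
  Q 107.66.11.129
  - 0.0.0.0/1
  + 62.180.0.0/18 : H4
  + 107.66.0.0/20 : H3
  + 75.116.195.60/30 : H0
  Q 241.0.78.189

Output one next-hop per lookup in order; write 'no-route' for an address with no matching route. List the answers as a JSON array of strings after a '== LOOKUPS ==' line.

Apply in order:
  + 107.66.0.0/20 (H2) depth=20
  + 0.0.0.0/1 (H4) depth=1
  + 62.180.46.0/24 (H1) depth=24
  + 62.180.46.96/28 (H4) depth=28
  + 107.66.0.0/16 (H2) depth=16
  lookup 62.180.46.99: bits 0011111010110100001011100110 walk d0:-→d1:H4→d2:-→d3:-→d4:-→d5:-→d6:-→d7:-→d8:-→d9:-→d10:-→d11:-→d12:-→d13:-→d14:-→d15:-→d16:-→d17:-→d18:-→d19:-→d20:-→d21:-→d22:-→d23:-→d24:H1→d25:-→d26:-→d27:-→d28:H4 -> H4
  lookup 107.66.7.94: bits 01101011010000100000 walk d0:-→d1:H4→d2:-→d3:-→d4:-→d5:-→d6:-→d7:-→d8:-→d9:-→d10:-→d11:-→d12:-→d13:-→d14:-→d15:-→d16:H2→d17:-→d18:-→d19:-→d20:H2 -> H2
  + 62.180.46.0/24 (H4) depth=24
  lookup 228.57.195.251: bits ε walk d0:- -> no-route
  del 107.66.0.0/20 (clear depth 20)
  lookup 62.180.46.15: bits 0011111010110100001011100 walk d0:-→d1:H4→d2:-→d3:-→d4:-→d5:-→d6:-→d7:-→d8:-→d9:-→d10:-→d11:-→d12:-→d13:-→d14:-→d15:-→d16:-→d17:-→d18:-→d19:-→d20:-→d21:-→d22:-→d23:-→d24:H4→d25:- -> H4
  + 107.66.11.135/32 (H1) depth=32
  + 107.64.0.0/11 (H3) depth=11
  + 75.116.0.0/14 (H0) depth=14
  lookup 107.66.0.2: bits 01101011010000100000 walk d0:-→d1:H4→d2:-→d3:-→d4:-→d5:-→d6:-→d7:-→d8:-→d9:-→d10:-→d11:H3→d12:-→d13:-→d14:-→d15:-→d16:H2→d17:-→d18:-→d19:-→d20:- -> H2
  + 62.180.46.96/28 (H1) depth=28
  lookup 107.66.11.135: bits 01101011010000100000101110000111 walk d0:-→d1:H4→d2:-→d3:-→d4:-→d5:-→d6:-→d7:-→d8:-→d9:-→d10:-→d11:H3→d12:-→d13:-→d14:-→d15:-→d16:H2→d17:-→d18:-→d19:-→d20:-→d21:-→d22:-→d23:-→d24:-→d25:-→d26:-→d27:-→d28:-→d29:-→d30:-→d31:-→d32:H1 -> H1
  + 75.116.192.0/20 (H3) depth=20
  + 107.64.0.0/12 (H0) depth=12
  del 62.180.46.0/24 (clear depth 24)
  del 107.64.0.0/11 (clear depth 11)
  + 75.116.195.0/24 (H0) depth=24
  + 107.66.11.128/28 (H4) depth=28
  lookup 75.116.192.3: bits 0100101101110100110000 walk d0:-→d1:H4→d2:-→d3:-→d4:-→d5:-→d6:-→d7:-→d8:-→d9:-→d10:-→d11:-→d12:-→d13:-→d14:H0→d15:-→d16:-→d17:-→d18:-→d19:-→d20:H3→d21:-→d22:- -> H3
  lookup 107.64.0.3: bits 01101011010000 walk d0:-→d1:H4→d2:-→d3:-→d4:-→d5:-→d6:-→d7:-→d8:-→d9:-→d10:-→d11:-→d12:H0→d13:-→d14:- -> H0
  lookup 75.116.192.2: bits 0100101101110100110000 walk d0:-→d1:H4→d2:-→d3:-→d4:-→d5:-→d6:-→d7:-→d8:-→d9:-→d10:-→d11:-→d12:-→d13:-→d14:H0→d15:-→d16:-→d17:-→d18:-→d19:-→d20:H3→d21:-→d22:- -> H3
  lookup 75.116.192.3: bits 0100101101110100110000 walk d0:-→d1:H4→d2:-→d3:-→d4:-→d5:-→d6:-→d7:-→d8:-→d9:-→d10:-→d11:-→d12:-→d13:-→d14:H0→d15:-→d16:-→d17:-→d18:-→d19:-→d20:H3→d21:-→d22:- -> H3
  lookup 107.66.11.129: bits 01101011010000100000101110000 walk d0:-→d1:H4→d2:-→d3:-→d4:-→d5:-→d6:-→d7:-→d8:-→d9:-→d10:-→d11:-→d12:H0→d13:-→d14:-→d15:-→d16:H2→d17:-→d18:-→d19:-→d20:-→d21:-→d22:-→d23:-→d24:-→d25:-→d26:-→d27:-→d28:H4→d29:- -> H4
  del 0.0.0.0/1 (clear depth 1)
  + 62.180.0.0/18 (H4) depth=18
  + 107.66.0.0/20 (H3) depth=20
  + 75.116.195.60/30 (H0) depth=30
  lookup 241.0.78.189: bits ε walk d0:- -> no-route

== LOOKUPS ==
["H4","H2","no-route","H4","H2","H1","H3","H0","H3","H3","H4","no-route"]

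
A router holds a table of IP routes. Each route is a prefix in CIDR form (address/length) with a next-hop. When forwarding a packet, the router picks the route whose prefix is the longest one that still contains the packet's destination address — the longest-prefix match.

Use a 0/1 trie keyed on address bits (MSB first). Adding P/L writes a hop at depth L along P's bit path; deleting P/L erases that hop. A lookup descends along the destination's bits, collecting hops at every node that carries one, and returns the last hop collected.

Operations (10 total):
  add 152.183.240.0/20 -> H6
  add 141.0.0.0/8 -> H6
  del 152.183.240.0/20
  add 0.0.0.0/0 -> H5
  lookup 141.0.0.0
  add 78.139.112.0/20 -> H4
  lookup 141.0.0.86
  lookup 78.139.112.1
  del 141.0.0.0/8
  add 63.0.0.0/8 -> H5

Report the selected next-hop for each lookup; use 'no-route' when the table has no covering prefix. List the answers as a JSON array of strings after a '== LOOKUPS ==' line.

Process each operation:
  + 152.183.240.0/20 (H6) depth=20
  + 141.0.0.0/8 (H6) depth=8
  del 152.183.240.0/20 (clear depth 20)
  + 0.0.0.0/0 (H5) depth=0
  ? 141.0.0.0  path d0:H5→d1:-→d2:-→d3:-→d4:-→d5:-→d6:-→d7:-→d8:H6  best=H6
  + 78.139.112.0/20 (H4) depth=20
  ? 141.0.0.86  path d0:H5→d1:-→d2:-→d3:-→d4:-→d5:-→d6:-→d7:-→d8:H6  best=H6
  ? 78.139.112.1  path d0:H5→d1:-→d2:-→d3:-→d4:-→d5:-→d6:-→d7:-→d8:-→d9:-→d10:-→d11:-→d12:-→d13:-→d14:-→d15:-→d16:-→d17:-→d18:-→d19:-→d20:H4  best=H4
  del 141.0.0.0/8 (clear depth 8)
  + 63.0.0.0/8 (H5) depth=8

== LOOKUPS ==
["H6","H6","H4"]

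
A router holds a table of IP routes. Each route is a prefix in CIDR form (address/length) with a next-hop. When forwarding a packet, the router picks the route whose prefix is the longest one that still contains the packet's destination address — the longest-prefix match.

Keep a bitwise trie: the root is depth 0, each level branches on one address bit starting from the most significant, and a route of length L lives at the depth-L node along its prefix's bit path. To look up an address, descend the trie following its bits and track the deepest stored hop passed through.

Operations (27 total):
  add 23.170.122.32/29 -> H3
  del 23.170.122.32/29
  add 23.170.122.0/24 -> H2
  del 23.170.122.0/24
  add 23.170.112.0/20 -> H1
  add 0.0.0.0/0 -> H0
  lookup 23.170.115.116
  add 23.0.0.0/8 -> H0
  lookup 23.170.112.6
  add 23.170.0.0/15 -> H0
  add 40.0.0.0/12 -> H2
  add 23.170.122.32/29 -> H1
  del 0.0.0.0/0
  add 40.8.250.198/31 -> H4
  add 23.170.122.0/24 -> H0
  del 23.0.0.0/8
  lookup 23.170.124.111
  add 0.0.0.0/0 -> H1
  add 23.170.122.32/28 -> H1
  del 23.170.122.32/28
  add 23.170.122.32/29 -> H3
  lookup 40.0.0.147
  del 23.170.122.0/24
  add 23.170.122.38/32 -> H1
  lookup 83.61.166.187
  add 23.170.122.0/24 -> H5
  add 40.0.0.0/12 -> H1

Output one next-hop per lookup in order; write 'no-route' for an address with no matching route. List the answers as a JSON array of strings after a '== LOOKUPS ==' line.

Trace:
  add 23.170.122.32/29 -> H3 at depth 29
  del 23.170.122.32/29 (clear depth 29)
  add 23.170.122.0/24 -> H2 at depth 24
  del 23.170.122.0/24 (clear depth 24)
  add 23.170.112.0/20 -> H1 at depth 20
  add 0.0.0.0/0 -> H0 at depth 0
  ? 23.170.115.116  path d0:H0→d1:-→d2:-→d3:-→d4:-→d5:-→d6:-→d7:-→d8:-→d9:-→d10:-→d11:-→d12:-→d13:-→d14:-→d15:-→d16:-→d17:-→d18:-→d19:-→d20:H1  best=H1
  add 23.0.0.0/8 -> H0 at depth 8
  ? 23.170.112.6  path d0:H0→d1:-→d2:-→d3:-→d4:-→d5:-→d6:-→d7:-→d8:H0→d9:-→d10:-→d11:-→d12:-→d13:-→d14:-→d15:-→d16:-→d17:-→d18:-→d19:-→d20:H1  best=H1
  add 23.170.0.0/15 -> H0 at depth 15
  add 40.0.0.0/12 -> H2 at depth 12
  add 23.170.122.32/29 -> H1 at depth 29
  del 0.0.0.0/0 (clear depth 0)
  add 40.8.250.198/31 -> H4 at depth 31
  add 23.170.122.0/24 -> H0 at depth 24
  del 23.0.0.0/8 (clear depth 8)
  ? 23.170.124.111  path d0:-→d1:-→d2:-→d3:-→d4:-→d5:-→d6:-→d7:-→d8:-→d9:-→d10:-→d11:-→d12:-→d13:-→d14:-→d15:H0→d16:-→d17:-→d18:-→d19:-→d20:H1→d21:-  best=H1
  add 0.0.0.0/0 -> H1 at depth 0
  add 23.170.122.32/28 -> H1 at depth 28
  del 23.170.122.32/28 (clear depth 28)
  add 23.170.122.32/29 -> H3 at depth 29
  ? 40.0.0.147  path d0:H1→d1:-→d2:-→d3:-→d4:-→d5:-→d6:-→d7:-→d8:-→d9:-→d10:-→d11:-→d12:H2  best=H2
  del 23.170.122.0/24 (clear depth 24)
  add 23.170.122.38/32 -> H1 at depth 32
  ? 83.61.166.187  path d0:H1→d1:-  best=H1
  add 23.170.122.0/24 -> H5 at depth 24
  add 40.0.0.0/12 -> H1 at depth 12

== LOOKUPS ==
["H1","H1","H1","H2","H1"]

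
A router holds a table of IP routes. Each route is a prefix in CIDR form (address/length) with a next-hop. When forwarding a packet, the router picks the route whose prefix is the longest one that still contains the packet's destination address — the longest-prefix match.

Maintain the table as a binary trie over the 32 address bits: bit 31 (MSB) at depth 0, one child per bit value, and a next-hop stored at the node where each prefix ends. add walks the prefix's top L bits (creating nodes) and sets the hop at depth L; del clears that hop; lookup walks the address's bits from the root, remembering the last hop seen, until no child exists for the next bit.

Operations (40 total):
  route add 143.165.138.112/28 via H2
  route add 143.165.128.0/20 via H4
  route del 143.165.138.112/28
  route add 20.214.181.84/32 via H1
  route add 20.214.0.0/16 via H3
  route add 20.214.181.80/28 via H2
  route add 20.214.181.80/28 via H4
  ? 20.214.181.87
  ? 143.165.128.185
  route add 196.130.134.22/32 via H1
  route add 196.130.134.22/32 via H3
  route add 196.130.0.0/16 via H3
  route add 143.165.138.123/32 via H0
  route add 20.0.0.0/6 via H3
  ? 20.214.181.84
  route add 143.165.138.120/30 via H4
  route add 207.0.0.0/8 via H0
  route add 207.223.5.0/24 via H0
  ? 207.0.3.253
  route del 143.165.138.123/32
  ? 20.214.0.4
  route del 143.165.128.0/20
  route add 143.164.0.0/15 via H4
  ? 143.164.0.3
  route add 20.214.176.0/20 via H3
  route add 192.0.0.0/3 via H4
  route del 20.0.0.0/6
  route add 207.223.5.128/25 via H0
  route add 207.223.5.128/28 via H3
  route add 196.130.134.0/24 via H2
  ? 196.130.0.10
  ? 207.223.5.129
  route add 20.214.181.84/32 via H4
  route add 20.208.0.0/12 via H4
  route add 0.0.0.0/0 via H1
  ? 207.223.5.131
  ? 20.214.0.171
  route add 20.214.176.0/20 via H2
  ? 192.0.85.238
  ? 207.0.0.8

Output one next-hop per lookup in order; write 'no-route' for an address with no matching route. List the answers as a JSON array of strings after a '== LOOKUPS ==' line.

Trace:
  + 143.165.138.112/28 (H2) depth=28
  + 143.165.128.0/20 (H4) depth=20
  del 143.165.138.112/28 (clear depth 28)
  + 20.214.181.84/32 (H1) depth=32
  + 20.214.0.0/16 (H3) depth=16
  + 20.214.181.80/28 (H2) depth=28
  + 20.214.181.80/28 (H4) depth=28
  Q 20.214.181.87: descend 000101001101011010110101010101 ; hops seen [H3,H4] ; pick H4
  Q 143.165.128.185: descend 10001111101001011000 ; hops seen [H4] ; pick H4
  + 196.130.134.22/32 (H1) depth=32
  + 196.130.134.22/32 (H3) depth=32
  + 196.130.0.0/16 (H3) depth=16
  + 143.165.138.123/32 (H0) depth=32
  + 20.0.0.0/6 (H3) depth=6
  Q 20.214.181.84: descend 00010100110101101011010101010100 ; hops seen [H3,H3,H4,H1] ; pick H1
  + 143.165.138.120/30 (H4) depth=30
  + 207.0.0.0/8 (H0) depth=8
  + 207.223.5.0/24 (H0) depth=24
  Q 207.0.3.253: descend 11001111 ; hops seen [H0] ; pick H0
  del 143.165.138.123/32 (clear depth 32)
  Q 20.214.0.4: descend 0001010011010110 ; hops seen [H3,H3] ; pick H3
  del 143.165.128.0/20 (clear depth 20)
  + 143.164.0.0/15 (H4) depth=15
  Q 143.164.0.3: descend 100011111010010 ; hops seen [H4] ; pick H4
  + 20.214.176.0/20 (H3) depth=20
  + 192.0.0.0/3 (H4) depth=3
  del 20.0.0.0/6 (clear depth 6)
  + 207.223.5.128/25 (H0) depth=25
  + 207.223.5.128/28 (H3) depth=28
  + 196.130.134.0/24 (H2) depth=24
  Q 196.130.0.10: descend 1100010010000010 ; hops seen [H4,H3] ; pick H3
  Q 207.223.5.129: descend 1100111111011111000001011000 ; hops seen [H4,H0,H0,H0,H3] ; pick H3
  + 20.214.181.84/32 (H4) depth=32
  + 20.208.0.0/12 (H4) depth=12
  + 0.0.0.0/0 (H1) depth=0
  Q 207.223.5.131: descend 1100111111011111000001011000 ; hops seen [H1,H4,H0,H0,H0,H3] ; pick H3
  Q 20.214.0.171: descend 0001010011010110 ; hops seen [H1,H4,H3] ; pick H3
  + 20.214.176.0/20 (H2) depth=20
  Q 192.0.85.238: descend 11000 ; hops seen [H1,H4] ; pick H4
  Q 207.0.0.8: descend 11001111 ; hops seen [H1,H4,H0] ; pick H0

== LOOKUPS ==
["H4","H4","H1","H0","H3","H4","H3","H3","H3","H3","H4","H0"]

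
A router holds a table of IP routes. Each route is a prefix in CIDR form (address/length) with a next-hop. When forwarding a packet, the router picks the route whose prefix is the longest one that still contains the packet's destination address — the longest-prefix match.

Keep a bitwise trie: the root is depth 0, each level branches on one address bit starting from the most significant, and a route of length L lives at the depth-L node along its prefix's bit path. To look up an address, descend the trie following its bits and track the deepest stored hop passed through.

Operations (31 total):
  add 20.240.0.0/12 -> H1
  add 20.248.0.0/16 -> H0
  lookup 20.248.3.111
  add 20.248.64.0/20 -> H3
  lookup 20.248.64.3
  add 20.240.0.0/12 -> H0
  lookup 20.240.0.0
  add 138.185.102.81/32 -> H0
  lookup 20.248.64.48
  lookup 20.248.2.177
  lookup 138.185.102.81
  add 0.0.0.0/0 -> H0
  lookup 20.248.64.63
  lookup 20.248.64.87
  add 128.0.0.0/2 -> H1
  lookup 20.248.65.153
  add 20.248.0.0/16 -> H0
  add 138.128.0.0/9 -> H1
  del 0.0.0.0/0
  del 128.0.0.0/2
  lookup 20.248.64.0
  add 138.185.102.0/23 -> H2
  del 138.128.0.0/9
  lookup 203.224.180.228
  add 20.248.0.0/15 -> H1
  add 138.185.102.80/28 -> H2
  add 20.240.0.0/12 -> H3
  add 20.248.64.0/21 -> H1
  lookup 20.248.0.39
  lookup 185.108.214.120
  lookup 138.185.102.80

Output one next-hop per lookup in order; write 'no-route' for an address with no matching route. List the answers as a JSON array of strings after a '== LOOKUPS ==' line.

Process each operation:
  add 20.240.0.0/12 -> H1 at depth 12
  add 20.248.0.0/16 -> H0 at depth 16
  Q 20.248.3.111: descend 0001010011111000 ; hops seen [H1,H0] ; pick H0
  add 20.248.64.0/20 -> H3 at depth 20
  Q 20.248.64.3: descend 00010100111110000100 ; hops seen [H1,H0,H3] ; pick H3
  add 20.240.0.0/12 -> H0 at depth 12
  Q 20.240.0.0: descend 000101001111 ; hops seen [H0] ; pick H0
  add 138.185.102.81/32 -> H0 at depth 32
  Q 20.248.64.48: descend 00010100111110000100 ; hops seen [H0,H0,H3] ; pick H3
  Q 20.248.2.177: descend 00010100111110000 ; hops seen [H0,H0] ; pick H0
  Q 138.185.102.81: descend 10001010101110010110011001010001 ; hops seen [H0] ; pick H0
  add 0.0.0.0/0 -> H0 at depth 0
  Q 20.248.64.63: descend 00010100111110000100 ; hops seen [H0,H0,H0,H3] ; pick H3
  Q 20.248.64.87: descend 00010100111110000100 ; hops seen [H0,H0,H0,H3] ; pick H3
  add 128.0.0.0/2 -> H1 at depth 2
  Q 20.248.65.153: descend 00010100111110000100 ; hops seen [H0,H0,H0,H3] ; pick H3
  add 20.248.0.0/16 -> H0 at depth 16
  add 138.128.0.0/9 -> H1 at depth 9
  - 0.0.0.0/0 clear@0
  - 128.0.0.0/2 clear@2
  Q 20.248.64.0: descend 00010100111110000100 ; hops seen [H0,H0,H3] ; pick H3
  add 138.185.102.0/23 -> H2 at depth 23
  - 138.128.0.0/9 clear@9
  Q 203.224.180.228: descend 1 ; hops seen [∅] ; pick no-route
  add 20.248.0.0/15 -> H1 at depth 15
  add 138.185.102.80/28 -> H2 at depth 28
  add 20.240.0.0/12 -> H3 at depth 12
  add 20.248.64.0/21 -> H1 at depth 21
  Q 20.248.0.39: descend 00010100111110000 ; hops seen [H3,H1,H0] ; pick H0
  Q 185.108.214.120: descend 10 ; hops seen [∅] ; pick no-route
  Q 138.185.102.80: descend 1000101010111001011001100101000 ; hops seen [H2,H2] ; pick H2

== LOOKUPS ==
["H0","H3","H0","H3","H0","H0","H3","H3","H3","H3","no-route","H0","no-route","H2"]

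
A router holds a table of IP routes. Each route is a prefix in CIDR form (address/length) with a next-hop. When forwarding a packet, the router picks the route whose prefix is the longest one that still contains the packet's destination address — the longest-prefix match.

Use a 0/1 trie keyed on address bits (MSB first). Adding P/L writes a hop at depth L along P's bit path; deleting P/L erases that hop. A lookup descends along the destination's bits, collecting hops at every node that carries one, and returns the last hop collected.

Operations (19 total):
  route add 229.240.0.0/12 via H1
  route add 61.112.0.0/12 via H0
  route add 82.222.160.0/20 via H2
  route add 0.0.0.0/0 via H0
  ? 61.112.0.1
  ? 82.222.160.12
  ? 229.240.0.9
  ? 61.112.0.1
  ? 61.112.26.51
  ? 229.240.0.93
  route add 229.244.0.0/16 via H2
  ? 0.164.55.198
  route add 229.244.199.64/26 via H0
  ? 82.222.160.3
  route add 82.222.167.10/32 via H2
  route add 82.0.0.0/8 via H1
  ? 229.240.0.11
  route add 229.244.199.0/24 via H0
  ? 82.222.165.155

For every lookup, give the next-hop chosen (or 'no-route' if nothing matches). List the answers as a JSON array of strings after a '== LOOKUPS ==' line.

Process each operation:
  + 229.240.0.0/12 (H1) depth=12
  + 61.112.0.0/12 (H0) depth=12
  + 82.222.160.0/20 (H2) depth=20
  + 0.0.0.0/0 (H0) depth=0
  lookup 61.112.0.1: bits 001111010111 walk d0:H0→d1:-→d2:-→d3:-→d4:-→d5:-→d6:-→d7:-→d8:-→d9:-→d10:-→d11:-→d12:H0 -> H0
  lookup 82.222.160.12: bits 01010010110111101010 walk d0:H0→d1:-→d2:-→d3:-→d4:-→d5:-→d6:-→d7:-→d8:-→d9:-→d10:-→d11:-→d12:-→d13:-→d14:-→d15:-→d16:-→d17:-→d18:-→d19:-→d20:H2 -> H2
  lookup 229.240.0.9: bits 111001011111 walk d0:H0→d1:-→d2:-→d3:-→d4:-→d5:-→d6:-→d7:-→d8:-→d9:-→d10:-→d11:-→d12:H1 -> H1
  lookup 61.112.0.1: bits 001111010111 walk d0:H0→d1:-→d2:-→d3:-→d4:-→d5:-→d6:-→d7:-→d8:-→d9:-→d10:-→d11:-→d12:H0 -> H0
  lookup 61.112.26.51: bits 001111010111 walk d0:H0→d1:-→d2:-→d3:-→d4:-→d5:-→d6:-→d7:-→d8:-→d9:-→d10:-→d11:-→d12:H0 -> H0
  lookup 229.240.0.93: bits 111001011111 walk d0:H0→d1:-→d2:-→d3:-→d4:-→d5:-→d6:-→d7:-→d8:-→d9:-→d10:-→d11:-→d12:H1 -> H1
  + 229.244.0.0/16 (H2) depth=16
  lookup 0.164.55.198: bits 00 walk d0:H0→d1:-→d2:- -> H0
  + 229.244.199.64/26 (H0) depth=26
  lookup 82.222.160.3: bits 01010010110111101010 walk d0:H0→d1:-→d2:-→d3:-→d4:-→d5:-→d6:-→d7:-→d8:-→d9:-→d10:-→d11:-→d12:-→d13:-→d14:-→d15:-→d16:-→d17:-→d18:-→d19:-→d20:H2 -> H2
  + 82.222.167.10/32 (H2) depth=32
  + 82.0.0.0/8 (H1) depth=8
  lookup 229.240.0.11: bits 1110010111110 walk d0:H0→d1:-→d2:-→d3:-→d4:-→d5:-→d6:-→d7:-→d8:-→d9:-→d10:-→d11:-→d12:H1→d13:- -> H1
  + 229.244.199.0/24 (H0) depth=24
  lookup 82.222.165.155: bits 0101001011011110101001 walk d0:H0→d1:-→d2:-→d3:-→d4:-→d5:-→d6:-→d7:-→d8:H1→d9:-→d10:-→d11:-→d12:-→d13:-→d14:-→d15:-→d16:-→d17:-→d18:-→d19:-→d20:H2→d21:-→d22:- -> H2

== LOOKUPS ==
["H0","H2","H1","H0","H0","H1","H0","H2","H1","H2"]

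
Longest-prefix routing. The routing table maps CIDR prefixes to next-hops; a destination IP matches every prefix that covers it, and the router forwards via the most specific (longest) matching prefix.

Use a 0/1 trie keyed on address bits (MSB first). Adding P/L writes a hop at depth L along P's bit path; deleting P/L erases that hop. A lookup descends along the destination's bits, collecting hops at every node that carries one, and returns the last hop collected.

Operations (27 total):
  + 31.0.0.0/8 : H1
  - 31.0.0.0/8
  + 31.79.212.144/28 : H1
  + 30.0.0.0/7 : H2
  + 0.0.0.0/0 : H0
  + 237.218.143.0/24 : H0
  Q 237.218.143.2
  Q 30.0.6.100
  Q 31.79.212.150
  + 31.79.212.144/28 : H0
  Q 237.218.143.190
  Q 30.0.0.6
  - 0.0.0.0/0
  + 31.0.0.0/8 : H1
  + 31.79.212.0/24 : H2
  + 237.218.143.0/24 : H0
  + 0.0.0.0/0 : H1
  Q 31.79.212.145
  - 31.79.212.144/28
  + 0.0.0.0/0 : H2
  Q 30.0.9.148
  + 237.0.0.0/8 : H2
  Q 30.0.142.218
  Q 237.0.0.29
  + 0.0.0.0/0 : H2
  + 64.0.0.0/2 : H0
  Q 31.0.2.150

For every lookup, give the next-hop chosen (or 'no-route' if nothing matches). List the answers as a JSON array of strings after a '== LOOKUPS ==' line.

Apply in order:
  add 31.0.0.0/8 -> H1 at depth 8
  del 31.0.0.0/8 (clear depth 8)
  add 31.79.212.144/28 -> H1 at depth 28
  add 30.0.0.0/7 -> H2 at depth 7
  add 0.0.0.0/0 -> H0 at depth 0
  add 237.218.143.0/24 -> H0 at depth 24
  ? 237.218.143.2  path d0:H0→d1:-→d2:-→d3:-→d4:-→d5:-→d6:-→d7:-→d8:-→d9:-→d10:-→d11:-→d12:-→d13:-→d14:-→d15:-→d16:-→d17:-→d18:-→d19:-→d20:-→d21:-→d22:-→d23:-→d24:H0  best=H0
  ? 30.0.6.100  path d0:H0→d1:-→d2:-→d3:-→d4:-→d5:-→d6:-→d7:H2  best=H2
  ? 31.79.212.150  path d0:H0→d1:-→d2:-→d3:-→d4:-→d5:-→d6:-→d7:H2→d8:-→d9:-→d10:-→d11:-→d12:-→d13:-→d14:-→d15:-→d16:-→d17:-→d18:-→d19:-→d20:-→d21:-→d22:-→d23:-→d24:-→d25:-→d26:-→d27:-→d28:H1  best=H1
  add 31.79.212.144/28 -> H0 at depth 28
  ? 237.218.143.190  path d0:H0→d1:-→d2:-→d3:-→d4:-→d5:-→d6:-→d7:-→d8:-→d9:-→d10:-→d11:-→d12:-→d13:-→d14:-→d15:-→d16:-→d17:-→d18:-→d19:-→d20:-→d21:-→d22:-→d23:-→d24:H0  best=H0
  ? 30.0.0.6  path d0:H0→d1:-→d2:-→d3:-→d4:-→d5:-→d6:-→d7:H2  best=H2
  del 0.0.0.0/0 (clear depth 0)
  add 31.0.0.0/8 -> H1 at depth 8
  add 31.79.212.0/24 -> H2 at depth 24
  add 237.218.143.0/24 -> H0 at depth 24
  add 0.0.0.0/0 -> H1 at depth 0
  ? 31.79.212.145  path d0:H1→d1:-→d2:-→d3:-→d4:-→d5:-→d6:-→d7:H2→d8:H1→d9:-→d10:-→d11:-→d12:-→d13:-→d14:-→d15:-→d16:-→d17:-→d18:-→d19:-→d20:-→d21:-→d22:-→d23:-→d24:H2→d25:-→d26:-→d27:-→d28:H0  best=H0
  del 31.79.212.144/28 (clear depth 28)
  add 0.0.0.0/0 -> H2 at depth 0
  ? 30.0.9.148  path d0:H2→d1:-→d2:-→d3:-→d4:-→d5:-→d6:-→d7:H2  best=H2
  add 237.0.0.0/8 -> H2 at depth 8
  ? 30.0.142.218  path d0:H2→d1:-→d2:-→d3:-→d4:-→d5:-→d6:-→d7:H2  best=H2
  ? 237.0.0.29  path d0:H2→d1:-→d2:-→d3:-→d4:-→d5:-→d6:-→d7:-→d8:H2  best=H2
  add 0.0.0.0/0 -> H2 at depth 0
  add 64.0.0.0/2 -> H0 at depth 2
  ? 31.0.2.150  path d0:H2→d1:-→d2:-→d3:-→d4:-→d5:-→d6:-→d7:H2→d8:H1→d9:-  best=H1

== LOOKUPS ==
["H0","H2","H1","H0","H2","H0","H2","H2","H2","H1"]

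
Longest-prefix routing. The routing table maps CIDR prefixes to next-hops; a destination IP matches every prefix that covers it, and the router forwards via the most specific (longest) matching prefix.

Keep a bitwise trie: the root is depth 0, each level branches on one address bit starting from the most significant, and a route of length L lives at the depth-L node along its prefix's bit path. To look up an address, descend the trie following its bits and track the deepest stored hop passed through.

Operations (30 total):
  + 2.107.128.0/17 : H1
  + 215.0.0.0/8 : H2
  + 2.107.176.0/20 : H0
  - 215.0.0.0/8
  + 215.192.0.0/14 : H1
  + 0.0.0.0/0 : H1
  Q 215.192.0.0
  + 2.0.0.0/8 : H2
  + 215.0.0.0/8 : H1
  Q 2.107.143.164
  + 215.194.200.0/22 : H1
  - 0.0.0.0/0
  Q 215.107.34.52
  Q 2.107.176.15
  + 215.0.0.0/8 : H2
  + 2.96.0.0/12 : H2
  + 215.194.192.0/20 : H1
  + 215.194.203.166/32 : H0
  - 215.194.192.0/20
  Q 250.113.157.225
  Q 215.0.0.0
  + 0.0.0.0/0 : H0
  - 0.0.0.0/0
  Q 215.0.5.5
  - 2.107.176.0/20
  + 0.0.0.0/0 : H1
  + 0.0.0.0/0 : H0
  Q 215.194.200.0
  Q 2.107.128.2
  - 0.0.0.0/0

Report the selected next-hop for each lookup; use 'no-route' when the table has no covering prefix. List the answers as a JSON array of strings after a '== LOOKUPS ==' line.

Apply in order:
  + 2.107.128.0/17 (H1) depth=17
  + 215.0.0.0/8 (H2) depth=8
  + 2.107.176.0/20 (H0) depth=20
  - 215.0.0.0/8 clear@8
  + 215.192.0.0/14 (H1) depth=14
  + 0.0.0.0/0 (H1) depth=0
  Q 215.192.0.0: descend 11010111110000 ; hops seen [H1,H1] ; pick H1
  + 2.0.0.0/8 (H2) depth=8
  + 215.0.0.0/8 (H1) depth=8
  Q 2.107.143.164: descend 000000100110101110 ; hops seen [H1,H2,H1] ; pick H1
  + 215.194.200.0/22 (H1) depth=22
  - 0.0.0.0/0 clear@0
  Q 215.107.34.52: descend 11010111 ; hops seen [H1] ; pick H1
  Q 2.107.176.15: descend 00000010011010111011 ; hops seen [H2,H1,H0] ; pick H0
  + 215.0.0.0/8 (H2) depth=8
  + 2.96.0.0/12 (H2) depth=12
  + 215.194.192.0/20 (H1) depth=20
  + 215.194.203.166/32 (H0) depth=32
  - 215.194.192.0/20 clear@20
  Q 250.113.157.225: descend 11 ; hops seen [∅] ; pick no-route
  Q 215.0.0.0: descend 11010111 ; hops seen [H2] ; pick H2
  + 0.0.0.0/0 (H0) depth=0
  - 0.0.0.0/0 clear@0
  Q 215.0.5.5: descend 11010111 ; hops seen [H2] ; pick H2
  - 2.107.176.0/20 clear@20
  + 0.0.0.0/0 (H1) depth=0
  + 0.0.0.0/0 (H0) depth=0
  Q 215.194.200.0: descend 1101011111000010110010 ; hops seen [H0,H2,H1,H1] ; pick H1
  Q 2.107.128.2: descend 000000100110101110 ; hops seen [H0,H2,H2,H1] ; pick H1
  - 0.0.0.0/0 clear@0

== LOOKUPS ==
["H1","H1","H1","H0","no-route","H2","H2","H1","H1"]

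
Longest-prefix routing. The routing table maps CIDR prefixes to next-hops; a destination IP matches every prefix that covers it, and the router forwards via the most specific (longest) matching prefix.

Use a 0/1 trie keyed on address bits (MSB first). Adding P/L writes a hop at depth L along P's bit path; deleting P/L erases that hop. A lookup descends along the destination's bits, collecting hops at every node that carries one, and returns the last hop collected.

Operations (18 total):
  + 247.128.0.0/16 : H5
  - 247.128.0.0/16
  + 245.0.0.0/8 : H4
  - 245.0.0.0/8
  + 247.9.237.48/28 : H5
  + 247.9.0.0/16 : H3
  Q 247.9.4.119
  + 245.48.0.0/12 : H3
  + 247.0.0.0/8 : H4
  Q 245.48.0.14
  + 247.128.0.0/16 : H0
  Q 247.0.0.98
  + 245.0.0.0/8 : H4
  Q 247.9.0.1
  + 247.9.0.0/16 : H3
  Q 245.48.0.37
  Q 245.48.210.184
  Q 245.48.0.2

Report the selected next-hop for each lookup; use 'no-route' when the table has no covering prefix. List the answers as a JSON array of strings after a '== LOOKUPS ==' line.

Apply in order:
  + 247.128.0.0/16 (H5) depth=16
  del 247.128.0.0/16 (clear depth 16)
  + 245.0.0.0/8 (H4) depth=8
  del 245.0.0.0/8 (clear depth 8)
  + 247.9.237.48/28 (H5) depth=28
  + 247.9.0.0/16 (H3) depth=16
  Q 247.9.4.119: descend 1111011100001001 ; hops seen [H3] ; pick H3
  + 245.48.0.0/12 (H3) depth=12
  + 247.0.0.0/8 (H4) depth=8
  Q 245.48.0.14: descend 111101010011 ; hops seen [H3] ; pick H3
  + 247.128.0.0/16 (H0) depth=16
  Q 247.0.0.98: descend 111101110000 ; hops seen [H4] ; pick H4
  + 245.0.0.0/8 (H4) depth=8
  Q 247.9.0.1: descend 1111011100001001 ; hops seen [H4,H3] ; pick H3
  + 247.9.0.0/16 (H3) depth=16
  Q 245.48.0.37: descend 111101010011 ; hops seen [H4,H3] ; pick H3
  Q 245.48.210.184: descend 111101010011 ; hops seen [H4,H3] ; pick H3
  Q 245.48.0.2: descend 111101010011 ; hops seen [H4,H3] ; pick H3

== LOOKUPS ==
["H3","H3","H4","H3","H3","H3","H3"]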